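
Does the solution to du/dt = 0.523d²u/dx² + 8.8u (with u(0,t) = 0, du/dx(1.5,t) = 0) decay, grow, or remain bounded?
u grows unboundedly. Reaction dominates diffusion (r=8.8 > κπ²/(4L²)≈0.57); solution grows exponentially.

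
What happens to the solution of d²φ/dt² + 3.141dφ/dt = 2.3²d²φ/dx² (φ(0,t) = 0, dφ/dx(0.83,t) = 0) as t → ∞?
φ → 0. Damping (γ=3.141) dissipates energy; oscillations decay exponentially.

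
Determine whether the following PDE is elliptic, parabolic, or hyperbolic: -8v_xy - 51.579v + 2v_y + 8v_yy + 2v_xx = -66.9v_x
Rewriting in standard form: 2v_xx - 8v_xy + 8v_yy + 66.9v_x + 2v_y - 51.579v = 0. Coefficients: A = 2, B = -8, C = 8. B² - 4AC = 0, which is zero, so the equation is parabolic.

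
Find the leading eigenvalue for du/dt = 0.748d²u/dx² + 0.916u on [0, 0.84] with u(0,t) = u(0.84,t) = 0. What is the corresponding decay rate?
Eigenvalues: λₙ = 0.748n²π²/0.84² - 0.916.
First three modes:
  n=1: λ₁ = 0.748π²/0.84² - 0.916 ≈ 9.547
  n=2: λ₂ = 2.992π²/0.84² - 0.916 ≈ 40.935
  n=3: λ₃ = 6.732π²/0.84² - 0.916 ≈ 93.248
Since 0.748π²/0.84² ≈ 10.463 > 0.916, all λₙ > 0.
The n=1 mode decays slowest → dominates as t → ∞.
Asymptotic: u ~ c₁ sin(πx/0.84) e^{-λ₁t} with decay rate λ₁ ≈ 9.547.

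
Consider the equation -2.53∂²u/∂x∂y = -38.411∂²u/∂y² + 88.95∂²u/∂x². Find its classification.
Rewriting in standard form: -88.95∂²u/∂x² - 2.53∂²u/∂x∂y + 38.411∂²u/∂y² = 0. Hyperbolic. (A = -88.95, B = -2.53, C = 38.411 gives B² - 4AC = 13673.0347.)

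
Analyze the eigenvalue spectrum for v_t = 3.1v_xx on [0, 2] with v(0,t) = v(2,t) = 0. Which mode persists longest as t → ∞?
Eigenvalues: λₙ = 3.1n²π²/2².
First three modes:
  n=1: λ₁ = 3.1π²/2² ≈ 7.649
  n=2: λ₂ = 12.4π²/2² ≈ 30.596 (4× faster decay)
  n=3: λ₃ = 27.9π²/2² ≈ 68.84 (9× faster decay)
As t → ∞, higher modes decay exponentially faster. The n=1 mode dominates: v ~ c₁ sin(πx/2) e^{-λ₁t}.
Decay rate: λ₁ = 3.1π²/2² ≈ 7.649.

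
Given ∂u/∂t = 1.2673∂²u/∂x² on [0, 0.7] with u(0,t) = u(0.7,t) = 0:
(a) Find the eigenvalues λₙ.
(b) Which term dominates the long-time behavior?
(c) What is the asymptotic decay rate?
Eigenvalues: λₙ = 1.2673n²π²/0.7².
First three modes:
  n=1: λ₁ = 1.2673π²/0.7² ≈ 25.526
  n=2: λ₂ = 5.0692π²/0.7² ≈ 102.104 (4× faster decay)
  n=3: λ₃ = 11.4057π²/0.7² ≈ 229.734 (9× faster decay)
As t → ∞, higher modes decay exponentially faster. The n=1 mode dominates: u ~ c₁ sin(πx/0.7) e^{-λ₁t}.
Decay rate: λ₁ = 1.2673π²/0.7² ≈ 25.526.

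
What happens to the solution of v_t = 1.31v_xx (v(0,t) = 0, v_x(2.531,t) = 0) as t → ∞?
v → 0. Heat escapes through the Dirichlet boundary.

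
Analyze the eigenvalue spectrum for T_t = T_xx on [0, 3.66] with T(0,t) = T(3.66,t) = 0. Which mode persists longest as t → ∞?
Eigenvalues: λₙ = n²π²/3.66².
First three modes:
  n=1: λ₁ = π²/3.66² ≈ 0.737
  n=2: λ₂ = 4π²/3.66² ≈ 2.947 (4× faster decay)
  n=3: λ₃ = 9π²/3.66² ≈ 6.631 (9× faster decay)
As t → ∞, higher modes decay exponentially faster. The n=1 mode dominates: T ~ c₁ sin(πx/3.66) e^{-λ₁t}.
Decay rate: λ₁ = π²/3.66² ≈ 0.737.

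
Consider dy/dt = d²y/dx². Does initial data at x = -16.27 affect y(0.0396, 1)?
Yes, for any finite x. The heat equation has infinite propagation speed, so all initial data affects all points at any t > 0.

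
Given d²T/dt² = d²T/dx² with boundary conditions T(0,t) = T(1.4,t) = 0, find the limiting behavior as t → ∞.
T oscillates (no decay). Energy is conserved; the solution oscillates indefinitely as standing waves.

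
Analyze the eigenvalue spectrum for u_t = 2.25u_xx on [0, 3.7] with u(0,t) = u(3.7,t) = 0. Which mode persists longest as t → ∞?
Eigenvalues: λₙ = 2.25n²π²/3.7².
First three modes:
  n=1: λ₁ = 2.25π²/3.7² ≈ 1.622
  n=2: λ₂ = 9π²/3.7² ≈ 6.488 (4× faster decay)
  n=3: λ₃ = 20.25π²/3.7² ≈ 14.599 (9× faster decay)
As t → ∞, higher modes decay exponentially faster. The n=1 mode dominates: u ~ c₁ sin(πx/3.7) e^{-λ₁t}.
Decay rate: λ₁ = 2.25π²/3.7² ≈ 1.622.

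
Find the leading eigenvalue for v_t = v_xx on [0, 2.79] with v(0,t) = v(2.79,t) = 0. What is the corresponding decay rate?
Eigenvalues: λₙ = n²π²/2.79².
First three modes:
  n=1: λ₁ = π²/2.79² ≈ 1.268
  n=2: λ₂ = 4π²/2.79² ≈ 5.072 (4× faster decay)
  n=3: λ₃ = 9π²/2.79² ≈ 11.411 (9× faster decay)
As t → ∞, higher modes decay exponentially faster. The n=1 mode dominates: v ~ c₁ sin(πx/2.79) e^{-λ₁t}.
Decay rate: λ₁ = π²/2.79² ≈ 1.268.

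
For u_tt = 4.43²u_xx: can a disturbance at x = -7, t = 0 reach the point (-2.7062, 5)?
Yes. The domain of dependence is [-24.8562, 19.4438], and -7 ∈ [-24.8562, 19.4438].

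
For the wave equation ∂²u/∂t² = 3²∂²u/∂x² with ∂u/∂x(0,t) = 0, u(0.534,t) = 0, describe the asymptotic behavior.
u oscillates (no decay). Energy is conserved; the solution oscillates indefinitely as standing waves.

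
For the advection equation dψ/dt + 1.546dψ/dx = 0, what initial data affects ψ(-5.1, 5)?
A single point: x = -12.83. The characteristic through (-5.1, 5) is x - 1.546t = const, so x = -5.1 - 1.546·5 = -12.83.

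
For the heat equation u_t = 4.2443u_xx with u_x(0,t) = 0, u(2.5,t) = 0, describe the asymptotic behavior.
u → 0. Heat escapes through the Dirichlet boundary.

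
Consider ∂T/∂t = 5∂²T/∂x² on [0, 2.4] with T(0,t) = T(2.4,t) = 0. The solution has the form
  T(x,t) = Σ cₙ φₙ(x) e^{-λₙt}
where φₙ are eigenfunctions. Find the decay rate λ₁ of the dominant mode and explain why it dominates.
Eigenvalues: λₙ = 5n²π²/2.4².
First three modes:
  n=1: λ₁ = 5π²/2.4² ≈ 8.567
  n=2: λ₂ = 20π²/2.4² ≈ 34.269 (4× faster decay)
  n=3: λ₃ = 45π²/2.4² ≈ 77.106 (9× faster decay)
As t → ∞, higher modes decay exponentially faster. The n=1 mode dominates: T ~ c₁ sin(πx/2.4) e^{-λ₁t}.
Decay rate: λ₁ = 5π²/2.4² ≈ 8.567.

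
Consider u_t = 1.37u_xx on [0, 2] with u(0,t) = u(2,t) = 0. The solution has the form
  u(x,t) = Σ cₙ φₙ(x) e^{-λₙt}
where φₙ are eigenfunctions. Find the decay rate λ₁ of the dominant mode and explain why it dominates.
Eigenvalues: λₙ = 1.37n²π²/2².
First three modes:
  n=1: λ₁ = 1.37π²/2² ≈ 3.38
  n=2: λ₂ = 5.48π²/2² ≈ 13.521 (4× faster decay)
  n=3: λ₃ = 12.33π²/2² ≈ 30.423 (9× faster decay)
As t → ∞, higher modes decay exponentially faster. The n=1 mode dominates: u ~ c₁ sin(πx/2) e^{-λ₁t}.
Decay rate: λ₁ = 1.37π²/2² ≈ 3.38.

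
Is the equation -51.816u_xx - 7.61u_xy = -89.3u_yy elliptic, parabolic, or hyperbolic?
Rewriting in standard form: -51.816u_xx - 7.61u_xy + 89.3u_yy = 0. Computing B² - 4AC with A = -51.816, B = -7.61, C = 89.3: discriminant = 18566.5873 (positive). Answer: hyperbolic.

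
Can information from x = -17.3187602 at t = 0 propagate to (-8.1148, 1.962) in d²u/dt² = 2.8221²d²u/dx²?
No. The domain of dependence is [-13.6517602, -2.5778398], and -17.3187602 is outside this interval.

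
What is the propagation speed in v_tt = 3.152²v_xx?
Speed = 3.152. Information travels along characteristics x = x₀ ± 3.152t.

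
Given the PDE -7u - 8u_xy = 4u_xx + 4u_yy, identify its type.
Rewriting in standard form: -4u_xx - 8u_xy - 4u_yy - 7u = 0. The second-order coefficients are A = -4, B = -8, C = -4. Since B² - 4AC = 0 = 0, this is a parabolic PDE.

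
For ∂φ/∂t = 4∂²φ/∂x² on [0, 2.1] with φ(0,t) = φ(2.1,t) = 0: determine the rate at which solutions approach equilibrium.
Eigenvalues: λₙ = 4n²π²/2.1².
First three modes:
  n=1: λ₁ = 4π²/2.1² ≈ 8.952
  n=2: λ₂ = 16π²/2.1² ≈ 35.808 (4× faster decay)
  n=3: λ₃ = 36π²/2.1² ≈ 80.568 (9× faster decay)
As t → ∞, higher modes decay exponentially faster. The n=1 mode dominates: φ ~ c₁ sin(πx/2.1) e^{-λ₁t}.
Decay rate: λ₁ = 4π²/2.1² ≈ 8.952.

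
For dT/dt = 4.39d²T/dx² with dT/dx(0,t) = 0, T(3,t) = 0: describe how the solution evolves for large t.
T → 0. Heat escapes through the Dirichlet boundary.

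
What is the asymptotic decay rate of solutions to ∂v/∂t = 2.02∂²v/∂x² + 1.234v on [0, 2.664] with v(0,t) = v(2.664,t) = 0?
Eigenvalues: λₙ = 2.02n²π²/2.664² - 1.234.
First three modes:
  n=1: λ₁ = 2.02π²/2.664² - 1.234 ≈ 1.575
  n=2: λ₂ = 8.08π²/2.664² - 1.234 ≈ 10.003
  n=3: λ₃ = 18.18π²/2.664² - 1.234 ≈ 24.049
Since 2.02π²/2.664² ≈ 2.809 > 1.234, all λₙ > 0.
The n=1 mode decays slowest → dominates as t → ∞.
Asymptotic: v ~ c₁ sin(πx/2.664) e^{-λ₁t} with decay rate λ₁ ≈ 1.575.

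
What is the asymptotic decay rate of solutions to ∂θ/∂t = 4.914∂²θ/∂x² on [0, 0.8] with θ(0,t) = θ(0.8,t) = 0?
Eigenvalues: λₙ = 4.914n²π²/0.8².
First three modes:
  n=1: λ₁ = 4.914π²/0.8² ≈ 75.78
  n=2: λ₂ = 19.656π²/0.8² ≈ 303.12 (4× faster decay)
  n=3: λ₃ = 44.226π²/0.8² ≈ 682.021 (9× faster decay)
As t → ∞, higher modes decay exponentially faster. The n=1 mode dominates: θ ~ c₁ sin(πx/0.8) e^{-λ₁t}.
Decay rate: λ₁ = 4.914π²/0.8² ≈ 75.78.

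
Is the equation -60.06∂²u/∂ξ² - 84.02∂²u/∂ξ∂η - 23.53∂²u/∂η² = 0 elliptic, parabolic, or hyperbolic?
Computing B² - 4AC with A = -60.06, B = -84.02, C = -23.53: discriminant = 1406.5132 (positive). Answer: hyperbolic.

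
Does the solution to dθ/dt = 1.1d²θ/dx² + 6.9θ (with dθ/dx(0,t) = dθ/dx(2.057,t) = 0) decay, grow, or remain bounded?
θ grows unboundedly. With Neumann BCs the constant mode has diffusion eigenvalue 0, so any r > 0 makes it grow like e^(6.9t); solution grows exponentially.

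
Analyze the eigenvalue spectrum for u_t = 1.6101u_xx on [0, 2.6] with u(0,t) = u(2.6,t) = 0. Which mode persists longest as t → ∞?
Eigenvalues: λₙ = 1.6101n²π²/2.6².
First three modes:
  n=1: λ₁ = 1.6101π²/2.6² ≈ 2.351
  n=2: λ₂ = 6.4404π²/2.6² ≈ 9.403 (4× faster decay)
  n=3: λ₃ = 14.4909π²/2.6² ≈ 21.157 (9× faster decay)
As t → ∞, higher modes decay exponentially faster. The n=1 mode dominates: u ~ c₁ sin(πx/2.6) e^{-λ₁t}.
Decay rate: λ₁ = 1.6101π²/2.6² ≈ 2.351.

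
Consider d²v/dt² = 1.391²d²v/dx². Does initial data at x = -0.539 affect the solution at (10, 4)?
No. The domain of dependence is [4.436, 15.564], and -0.539 is outside this interval.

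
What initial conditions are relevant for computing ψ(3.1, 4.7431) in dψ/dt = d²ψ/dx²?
The entire real line. The heat equation has infinite propagation speed: any initial disturbance instantly affects all points (though exponentially small far away).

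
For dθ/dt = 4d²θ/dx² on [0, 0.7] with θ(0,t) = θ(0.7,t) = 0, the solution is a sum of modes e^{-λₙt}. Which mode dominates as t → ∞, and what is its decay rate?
Eigenvalues: λₙ = 4n²π²/0.7².
First three modes:
  n=1: λ₁ = 4π²/0.7² ≈ 80.568
  n=2: λ₂ = 16π²/0.7² ≈ 322.273 (4× faster decay)
  n=3: λ₃ = 36π²/0.7² ≈ 725.114 (9× faster decay)
As t → ∞, higher modes decay exponentially faster. The n=1 mode dominates: θ ~ c₁ sin(πx/0.7) e^{-λ₁t}.
Decay rate: λ₁ = 4π²/0.7² ≈ 80.568.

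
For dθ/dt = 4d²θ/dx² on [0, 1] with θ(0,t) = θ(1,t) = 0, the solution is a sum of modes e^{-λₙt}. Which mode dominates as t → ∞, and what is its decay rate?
Eigenvalues: λₙ = 4n²π².
First three modes:
  n=1: λ₁ = 4π² ≈ 39.478
  n=2: λ₂ = 16π² ≈ 157.914 (4× faster decay)
  n=3: λ₃ = 36π² ≈ 355.306 (9× faster decay)
As t → ∞, higher modes decay exponentially faster. The n=1 mode dominates: θ ~ c₁ sin(πx) e^{-λ₁t}.
Decay rate: λ₁ = 4π² ≈ 39.478.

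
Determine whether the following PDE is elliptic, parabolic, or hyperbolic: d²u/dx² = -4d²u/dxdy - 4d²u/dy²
Rewriting in standard form: d²u/dx² + 4d²u/dxdy + 4d²u/dy² = 0. Coefficients: A = 1, B = 4, C = 4. B² - 4AC = 0, which is zero, so the equation is parabolic.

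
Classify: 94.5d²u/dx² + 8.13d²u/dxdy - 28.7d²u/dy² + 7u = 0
Hyperbolic (discriminant = 10914.6969).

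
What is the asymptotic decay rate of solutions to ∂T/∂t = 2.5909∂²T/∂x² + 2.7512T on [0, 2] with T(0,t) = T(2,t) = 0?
Eigenvalues: λₙ = 2.5909n²π²/2² - 2.7512.
First three modes:
  n=1: λ₁ = 2.5909π²/2² - 2.7512 ≈ 3.642
  n=2: λ₂ = 10.3636π²/2² - 2.7512 ≈ 22.82
  n=3: λ₃ = 23.3181π²/2² - 2.7512 ≈ 54.784
Since 2.5909π²/2² ≈ 6.393 > 2.7512, all λₙ > 0.
The n=1 mode decays slowest → dominates as t → ∞.
Asymptotic: T ~ c₁ sin(πx/2) e^{-λ₁t} with decay rate λ₁ ≈ 3.642.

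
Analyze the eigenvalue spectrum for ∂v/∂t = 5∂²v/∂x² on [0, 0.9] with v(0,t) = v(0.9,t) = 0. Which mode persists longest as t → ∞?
Eigenvalues: λₙ = 5n²π²/0.9².
First three modes:
  n=1: λ₁ = 5π²/0.9² ≈ 60.923
  n=2: λ₂ = 20π²/0.9² ≈ 243.694 (4× faster decay)
  n=3: λ₃ = 45π²/0.9² ≈ 548.311 (9× faster decay)
As t → ∞, higher modes decay exponentially faster. The n=1 mode dominates: v ~ c₁ sin(πx/0.9) e^{-λ₁t}.
Decay rate: λ₁ = 5π²/0.9² ≈ 60.923.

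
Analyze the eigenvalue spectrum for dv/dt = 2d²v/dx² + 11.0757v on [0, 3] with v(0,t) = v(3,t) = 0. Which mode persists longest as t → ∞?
Eigenvalues: λₙ = 2n²π²/3² - 11.0757.
First three modes:
  n=1: λ₁ = 2π²/3² - 11.0757 ≈ -8.882
  n=2: λ₂ = 8π²/3² - 11.0757 ≈ -2.303
  n=3: λ₃ = 18π²/3² - 11.0757 ≈ 8.664
Since 2π²/3² ≈ 2.193 < 11.0757, λ₁ < 0.
The n=1 mode grows fastest (−λₙ is largest for n=1) → dominates.
Asymptotic: v ~ c₁ sin(πx/3) e^{8.882t} (exponential growth at rate −λ₁ ≈ 8.882).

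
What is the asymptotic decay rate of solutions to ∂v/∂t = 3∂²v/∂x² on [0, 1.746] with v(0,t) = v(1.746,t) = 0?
Eigenvalues: λₙ = 3n²π²/1.746².
First three modes:
  n=1: λ₁ = 3π²/1.746² ≈ 9.713
  n=2: λ₂ = 12π²/1.746² ≈ 38.85 (4× faster decay)
  n=3: λ₃ = 27π²/1.746² ≈ 87.413 (9× faster decay)
As t → ∞, higher modes decay exponentially faster. The n=1 mode dominates: v ~ c₁ sin(πx/1.746) e^{-λ₁t}.
Decay rate: λ₁ = 3π²/1.746² ≈ 9.713.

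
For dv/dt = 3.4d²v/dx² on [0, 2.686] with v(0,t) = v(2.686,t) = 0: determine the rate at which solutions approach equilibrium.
Eigenvalues: λₙ = 3.4n²π²/2.686².
First three modes:
  n=1: λ₁ = 3.4π²/2.686² ≈ 4.651
  n=2: λ₂ = 13.6π²/2.686² ≈ 18.605 (4× faster decay)
  n=3: λ₃ = 30.6π²/2.686² ≈ 41.861 (9× faster decay)
As t → ∞, higher modes decay exponentially faster. The n=1 mode dominates: v ~ c₁ sin(πx/2.686) e^{-λ₁t}.
Decay rate: λ₁ = 3.4π²/2.686² ≈ 4.651.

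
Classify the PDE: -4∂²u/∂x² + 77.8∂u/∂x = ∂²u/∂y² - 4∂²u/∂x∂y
Rewriting in standard form: -4∂²u/∂x² + 4∂²u/∂x∂y - ∂²u/∂y² + 77.8∂u/∂x = 0. A = -4, B = 4, C = -1. Discriminant B² - 4AC = 0. Since 0 = 0, parabolic.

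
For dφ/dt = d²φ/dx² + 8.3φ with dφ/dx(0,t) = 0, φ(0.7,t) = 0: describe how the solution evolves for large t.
φ grows unboundedly. Reaction dominates diffusion (r=8.3 > κπ²/(4L²)≈5.04); solution grows exponentially.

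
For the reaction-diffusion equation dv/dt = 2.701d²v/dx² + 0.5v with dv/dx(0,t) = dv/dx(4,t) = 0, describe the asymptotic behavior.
v grows unboundedly. With Neumann BCs the constant mode has diffusion eigenvalue 0, so any r > 0 makes it grow like e^(0.5t); solution grows exponentially.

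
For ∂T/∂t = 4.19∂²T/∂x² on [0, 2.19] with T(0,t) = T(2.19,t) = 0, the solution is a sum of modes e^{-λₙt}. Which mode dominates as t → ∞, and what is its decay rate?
Eigenvalues: λₙ = 4.19n²π²/2.19².
First three modes:
  n=1: λ₁ = 4.19π²/2.19² ≈ 8.622
  n=2: λ₂ = 16.76π²/2.19² ≈ 34.489 (4× faster decay)
  n=3: λ₃ = 37.71π²/2.19² ≈ 77.601 (9× faster decay)
As t → ∞, higher modes decay exponentially faster. The n=1 mode dominates: T ~ c₁ sin(πx/2.19) e^{-λ₁t}.
Decay rate: λ₁ = 4.19π²/2.19² ≈ 8.622.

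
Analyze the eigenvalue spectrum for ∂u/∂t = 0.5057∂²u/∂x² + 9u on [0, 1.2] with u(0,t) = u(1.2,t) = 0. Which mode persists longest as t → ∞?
Eigenvalues: λₙ = 0.5057n²π²/1.2² - 9.
First three modes:
  n=1: λ₁ = 0.5057π²/1.2² - 9 ≈ -5.534
  n=2: λ₂ = 2.0228π²/1.2² - 9 ≈ 4.864
  n=3: λ₃ = 4.5513π²/1.2² - 9 ≈ 22.194
Since 0.5057π²/1.2² ≈ 3.466 < 9, λ₁ < 0.
The n=1 mode grows fastest (−λₙ is largest for n=1) → dominates.
Asymptotic: u ~ c₁ sin(πx/1.2) e^{5.534t} (exponential growth at rate −λ₁ ≈ 5.534).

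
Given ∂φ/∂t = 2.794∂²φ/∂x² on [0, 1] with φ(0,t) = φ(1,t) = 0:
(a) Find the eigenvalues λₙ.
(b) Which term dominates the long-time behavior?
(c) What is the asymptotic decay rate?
Eigenvalues: λₙ = 2.794n²π².
First three modes:
  n=1: λ₁ = 2.794π² ≈ 27.576
  n=2: λ₂ = 11.176π² ≈ 110.303 (4× faster decay)
  n=3: λ₃ = 25.146π² ≈ 248.181 (9× faster decay)
As t → ∞, higher modes decay exponentially faster. The n=1 mode dominates: φ ~ c₁ sin(πx) e^{-λ₁t}.
Decay rate: λ₁ = 2.794π² ≈ 27.576.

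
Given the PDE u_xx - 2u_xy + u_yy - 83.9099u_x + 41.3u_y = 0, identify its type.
The second-order coefficients are A = 1, B = -2, C = 1. Since B² - 4AC = 0 = 0, this is a parabolic PDE.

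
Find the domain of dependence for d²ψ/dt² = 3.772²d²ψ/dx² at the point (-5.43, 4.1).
Domain of dependence: [-20.8952, 10.0352]. Signals travel at speed 3.772, so data within |x - -5.43| ≤ 3.772·4.1 = 15.4652 can reach the point.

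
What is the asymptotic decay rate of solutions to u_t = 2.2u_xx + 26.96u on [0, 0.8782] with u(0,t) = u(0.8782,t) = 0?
Eigenvalues: λₙ = 2.2n²π²/0.8782² - 26.96.
First three modes:
  n=1: λ₁ = 2.2π²/0.8782² - 26.96 ≈ 1.194
  n=2: λ₂ = 8.8π²/0.8782² - 26.96 ≈ 85.655
  n=3: λ₃ = 19.8π²/0.8782² - 26.96 ≈ 226.423
Since 2.2π²/0.8782² ≈ 28.154 > 26.96, all λₙ > 0.
The n=1 mode decays slowest → dominates as t → ∞.
Asymptotic: u ~ c₁ sin(πx/0.8782) e^{-λ₁t} with decay rate λ₁ ≈ 1.194.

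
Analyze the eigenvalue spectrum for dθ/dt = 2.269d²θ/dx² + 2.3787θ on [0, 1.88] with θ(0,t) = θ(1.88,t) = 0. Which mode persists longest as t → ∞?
Eigenvalues: λₙ = 2.269n²π²/1.88² - 2.3787.
First three modes:
  n=1: λ₁ = 2.269π²/1.88² - 2.3787 ≈ 3.957
  n=2: λ₂ = 9.076π²/1.88² - 2.3787 ≈ 22.965
  n=3: λ₃ = 20.421π²/1.88² - 2.3787 ≈ 54.646
Since 2.269π²/1.88² ≈ 6.336 > 2.3787, all λₙ > 0.
The n=1 mode decays slowest → dominates as t → ∞.
Asymptotic: θ ~ c₁ sin(πx/1.88) e^{-λ₁t} with decay rate λ₁ ≈ 3.957.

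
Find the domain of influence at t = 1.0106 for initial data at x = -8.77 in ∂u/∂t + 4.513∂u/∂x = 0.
At x = -4.2091622. The characteristic carries data from (-8.77, 0) to (-4.2091622, 1.0106).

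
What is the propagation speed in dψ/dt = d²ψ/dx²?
Infinite. The heat equation is parabolic, not hyperbolic, so disturbances propagate instantly.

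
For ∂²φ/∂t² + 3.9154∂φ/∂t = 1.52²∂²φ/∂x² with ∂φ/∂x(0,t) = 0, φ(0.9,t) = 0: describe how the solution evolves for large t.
φ → 0. Damping (γ=3.9154) dissipates energy; oscillations decay exponentially.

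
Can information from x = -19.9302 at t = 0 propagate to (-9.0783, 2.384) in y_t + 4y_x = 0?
No. Only data at x = -18.6143 affects (-9.0783, 2.384). Advection has one-way propagation along characteristics.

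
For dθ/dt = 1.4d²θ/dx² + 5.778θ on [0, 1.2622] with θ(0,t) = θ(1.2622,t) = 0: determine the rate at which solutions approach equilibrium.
Eigenvalues: λₙ = 1.4n²π²/1.2622² - 5.778.
First three modes:
  n=1: λ₁ = 1.4π²/1.2622² - 5.778 ≈ 2.895
  n=2: λ₂ = 5.6π²/1.2622² - 5.778 ≈ 28.914
  n=3: λ₃ = 12.6π²/1.2622² - 5.778 ≈ 72.279
Since 1.4π²/1.2622² ≈ 8.673 > 5.778, all λₙ > 0.
The n=1 mode decays slowest → dominates as t → ∞.
Asymptotic: θ ~ c₁ sin(πx/1.2622) e^{-λ₁t} with decay rate λ₁ ≈ 2.895.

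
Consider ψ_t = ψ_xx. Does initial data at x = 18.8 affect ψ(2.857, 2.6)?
Yes, for any finite x. The heat equation has infinite propagation speed, so all initial data affects all points at any t > 0.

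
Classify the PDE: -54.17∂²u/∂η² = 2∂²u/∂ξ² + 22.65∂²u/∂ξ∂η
Rewriting in standard form: -2∂²u/∂ξ² - 22.65∂²u/∂ξ∂η - 54.17∂²u/∂η² = 0. A = -2, B = -22.65, C = -54.17. Discriminant B² - 4AC = 79.6625. Since 79.6625 > 0, hyperbolic.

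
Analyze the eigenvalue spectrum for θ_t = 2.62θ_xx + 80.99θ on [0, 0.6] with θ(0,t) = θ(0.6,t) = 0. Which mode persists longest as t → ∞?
Eigenvalues: λₙ = 2.62n²π²/0.6² - 80.99.
First three modes:
  n=1: λ₁ = 2.62π²/0.6² - 80.99 ≈ -9.161
  n=2: λ₂ = 10.48π²/0.6² - 80.99 ≈ 206.325
  n=3: λ₃ = 23.58π²/0.6² - 80.99 ≈ 565.469
Since 2.62π²/0.6² ≈ 71.829 < 80.99, λ₁ < 0.
The n=1 mode grows fastest (−λₙ is largest for n=1) → dominates.
Asymptotic: θ ~ c₁ sin(πx/0.6) e^{9.161t} (exponential growth at rate −λ₁ ≈ 9.161).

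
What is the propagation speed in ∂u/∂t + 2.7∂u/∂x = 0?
Speed = 2.7. Information travels along x - 2.7t = const (rightward).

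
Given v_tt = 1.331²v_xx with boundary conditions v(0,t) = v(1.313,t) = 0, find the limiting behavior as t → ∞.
v oscillates (no decay). Energy is conserved; the solution oscillates indefinitely as standing waves.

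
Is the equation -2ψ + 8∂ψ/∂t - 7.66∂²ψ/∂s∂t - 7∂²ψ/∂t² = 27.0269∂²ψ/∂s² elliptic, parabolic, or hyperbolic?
Rewriting in standard form: -27.0269∂²ψ/∂s² - 7.66∂²ψ/∂s∂t - 7∂²ψ/∂t² + 8∂ψ/∂t - 2ψ = 0. Computing B² - 4AC with A = -27.0269, B = -7.66, C = -7: discriminant = -698.0776 (negative). Answer: elliptic.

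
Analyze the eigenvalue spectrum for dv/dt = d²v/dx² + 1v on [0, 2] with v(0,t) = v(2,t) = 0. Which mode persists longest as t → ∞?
Eigenvalues: λₙ = n²π²/2² - 1.
First three modes:
  n=1: λ₁ = π²/2² - 1 ≈ 1.467
  n=2: λ₂ = 4π²/2² - 1 ≈ 8.87
  n=3: λ₃ = 9π²/2² - 1 ≈ 21.207
Since π²/2² ≈ 2.467 > 1, all λₙ > 0.
The n=1 mode decays slowest → dominates as t → ∞.
Asymptotic: v ~ c₁ sin(πx/2) e^{-λ₁t} with decay rate λ₁ ≈ 1.467.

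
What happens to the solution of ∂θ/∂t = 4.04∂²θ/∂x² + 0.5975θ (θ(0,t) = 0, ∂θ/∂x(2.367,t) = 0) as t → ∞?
θ → 0. Diffusion dominates reaction (r=0.5975 < κπ²/(4L²)≈1.78); solution decays.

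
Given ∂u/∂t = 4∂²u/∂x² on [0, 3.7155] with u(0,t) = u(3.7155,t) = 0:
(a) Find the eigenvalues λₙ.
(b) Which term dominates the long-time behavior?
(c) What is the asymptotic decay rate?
Eigenvalues: λₙ = 4n²π²/3.7155².
First three modes:
  n=1: λ₁ = 4π²/3.7155² ≈ 2.86
  n=2: λ₂ = 16π²/3.7155² ≈ 11.439 (4× faster decay)
  n=3: λ₃ = 36π²/3.7155² ≈ 25.738 (9× faster decay)
As t → ∞, higher modes decay exponentially faster. The n=1 mode dominates: u ~ c₁ sin(πx/3.7155) e^{-λ₁t}.
Decay rate: λ₁ = 4π²/3.7155² ≈ 2.86.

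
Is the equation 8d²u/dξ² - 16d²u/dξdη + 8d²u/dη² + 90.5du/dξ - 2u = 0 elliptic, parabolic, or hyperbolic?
Computing B² - 4AC with A = 8, B = -16, C = 8: discriminant = 0 (zero). Answer: parabolic.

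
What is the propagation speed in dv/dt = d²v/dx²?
Infinite. The heat equation is parabolic, not hyperbolic, so disturbances propagate instantly.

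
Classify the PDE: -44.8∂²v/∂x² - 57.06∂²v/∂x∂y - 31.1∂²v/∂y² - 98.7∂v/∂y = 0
A = -44.8, B = -57.06, C = -31.1. Discriminant B² - 4AC = -2317.2764. Since -2317.2764 < 0, elliptic.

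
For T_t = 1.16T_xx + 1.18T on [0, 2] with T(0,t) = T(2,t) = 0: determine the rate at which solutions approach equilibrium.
Eigenvalues: λₙ = 1.16n²π²/2² - 1.18.
First three modes:
  n=1: λ₁ = 1.16π²/2² - 1.18 ≈ 1.682
  n=2: λ₂ = 4.64π²/2² - 1.18 ≈ 10.269
  n=3: λ₃ = 10.44π²/2² - 1.18 ≈ 24.58
Since 1.16π²/2² ≈ 2.862 > 1.18, all λₙ > 0.
The n=1 mode decays slowest → dominates as t → ∞.
Asymptotic: T ~ c₁ sin(πx/2) e^{-λ₁t} with decay rate λ₁ ≈ 1.682.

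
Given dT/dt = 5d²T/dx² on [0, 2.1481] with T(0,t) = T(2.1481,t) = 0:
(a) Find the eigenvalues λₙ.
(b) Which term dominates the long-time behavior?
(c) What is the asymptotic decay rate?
Eigenvalues: λₙ = 5n²π²/2.1481².
First three modes:
  n=1: λ₁ = 5π²/2.1481² ≈ 10.695
  n=2: λ₂ = 20π²/2.1481² ≈ 42.778 (4× faster decay)
  n=3: λ₃ = 45π²/2.1481² ≈ 96.251 (9× faster decay)
As t → ∞, higher modes decay exponentially faster. The n=1 mode dominates: T ~ c₁ sin(πx/2.1481) e^{-λ₁t}.
Decay rate: λ₁ = 5π²/2.1481² ≈ 10.695.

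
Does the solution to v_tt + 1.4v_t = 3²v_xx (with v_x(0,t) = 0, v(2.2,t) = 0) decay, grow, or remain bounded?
v → 0. Damping (γ=1.4) dissipates energy; oscillations decay exponentially.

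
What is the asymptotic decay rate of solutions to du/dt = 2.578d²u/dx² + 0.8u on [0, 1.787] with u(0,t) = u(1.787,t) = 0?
Eigenvalues: λₙ = 2.578n²π²/1.787² - 0.8.
First three modes:
  n=1: λ₁ = 2.578π²/1.787² - 0.8 ≈ 7.168
  n=2: λ₂ = 10.312π²/1.787² - 0.8 ≈ 31.071
  n=3: λ₃ = 23.202π²/1.787² - 0.8 ≈ 70.909
Since 2.578π²/1.787² ≈ 7.968 > 0.8, all λₙ > 0.
The n=1 mode decays slowest → dominates as t → ∞.
Asymptotic: u ~ c₁ sin(πx/1.787) e^{-λ₁t} with decay rate λ₁ ≈ 7.168.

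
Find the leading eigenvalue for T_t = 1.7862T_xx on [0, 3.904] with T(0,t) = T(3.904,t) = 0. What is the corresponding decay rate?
Eigenvalues: λₙ = 1.7862n²π²/3.904².
First three modes:
  n=1: λ₁ = 1.7862π²/3.904² ≈ 1.157
  n=2: λ₂ = 7.1448π²/3.904² ≈ 4.627 (4× faster decay)
  n=3: λ₃ = 16.0758π²/3.904² ≈ 10.41 (9× faster decay)
As t → ∞, higher modes decay exponentially faster. The n=1 mode dominates: T ~ c₁ sin(πx/3.904) e^{-λ₁t}.
Decay rate: λ₁ = 1.7862π²/3.904² ≈ 1.157.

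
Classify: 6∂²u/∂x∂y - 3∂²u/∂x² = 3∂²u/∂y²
Rewriting in standard form: -3∂²u/∂x² + 6∂²u/∂x∂y - 3∂²u/∂y² = 0. Parabolic (discriminant = 0).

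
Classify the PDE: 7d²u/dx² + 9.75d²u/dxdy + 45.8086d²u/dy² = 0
A = 7, B = 9.75, C = 45.8086. Discriminant B² - 4AC = -1187.5783. Since -1187.5783 < 0, elliptic.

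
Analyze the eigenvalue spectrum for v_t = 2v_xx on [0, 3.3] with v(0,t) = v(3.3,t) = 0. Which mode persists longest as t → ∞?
Eigenvalues: λₙ = 2n²π²/3.3².
First three modes:
  n=1: λ₁ = 2π²/3.3² ≈ 1.813
  n=2: λ₂ = 8π²/3.3² ≈ 7.25 (4× faster decay)
  n=3: λ₃ = 18π²/3.3² ≈ 16.313 (9× faster decay)
As t → ∞, higher modes decay exponentially faster. The n=1 mode dominates: v ~ c₁ sin(πx/3.3) e^{-λ₁t}.
Decay rate: λ₁ = 2π²/3.3² ≈ 1.813.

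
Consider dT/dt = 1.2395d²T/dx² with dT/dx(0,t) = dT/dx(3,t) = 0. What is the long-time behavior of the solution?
As t → ∞, T → constant (steady state). Heat is conserved (no flux at boundaries); solution approaches the spatial average.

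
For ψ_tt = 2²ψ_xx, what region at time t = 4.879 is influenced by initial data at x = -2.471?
Domain of influence: [-12.229, 7.287]. Data at x = -2.471 spreads outward at speed 2.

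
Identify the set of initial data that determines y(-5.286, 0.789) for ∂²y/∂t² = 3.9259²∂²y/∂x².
Domain of dependence: [-8.3835351, -2.1884649]. Signals travel at speed 3.9259, so data within |x - -5.286| ≤ 3.9259·0.789 = 3.0975351 can reach the point.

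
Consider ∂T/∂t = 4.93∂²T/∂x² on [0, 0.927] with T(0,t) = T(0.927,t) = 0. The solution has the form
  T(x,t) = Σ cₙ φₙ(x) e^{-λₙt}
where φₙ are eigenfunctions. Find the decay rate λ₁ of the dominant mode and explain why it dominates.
Eigenvalues: λₙ = 4.93n²π²/0.927².
First three modes:
  n=1: λ₁ = 4.93π²/0.927² ≈ 56.622
  n=2: λ₂ = 19.72π²/0.927² ≈ 226.489 (4× faster decay)
  n=3: λ₃ = 44.37π²/0.927² ≈ 509.6 (9× faster decay)
As t → ∞, higher modes decay exponentially faster. The n=1 mode dominates: T ~ c₁ sin(πx/0.927) e^{-λ₁t}.
Decay rate: λ₁ = 4.93π²/0.927² ≈ 56.622.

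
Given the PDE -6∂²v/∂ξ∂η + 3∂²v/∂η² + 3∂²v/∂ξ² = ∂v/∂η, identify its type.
Rewriting in standard form: 3∂²v/∂ξ² - 6∂²v/∂ξ∂η + 3∂²v/∂η² - ∂v/∂η = 0. The second-order coefficients are A = 3, B = -6, C = 3. Since B² - 4AC = 0 = 0, this is a parabolic PDE.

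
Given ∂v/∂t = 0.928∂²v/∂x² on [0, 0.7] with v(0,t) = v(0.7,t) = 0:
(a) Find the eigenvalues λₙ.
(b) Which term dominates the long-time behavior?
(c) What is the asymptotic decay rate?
Eigenvalues: λₙ = 0.928n²π²/0.7².
First three modes:
  n=1: λ₁ = 0.928π²/0.7² ≈ 18.692
  n=2: λ₂ = 3.712π²/0.7² ≈ 74.767 (4× faster decay)
  n=3: λ₃ = 8.352π²/0.7² ≈ 168.226 (9× faster decay)
As t → ∞, higher modes decay exponentially faster. The n=1 mode dominates: v ~ c₁ sin(πx/0.7) e^{-λ₁t}.
Decay rate: λ₁ = 0.928π²/0.7² ≈ 18.692.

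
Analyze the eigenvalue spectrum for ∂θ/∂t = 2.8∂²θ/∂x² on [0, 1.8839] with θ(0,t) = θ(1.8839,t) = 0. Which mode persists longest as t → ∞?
Eigenvalues: λₙ = 2.8n²π²/1.8839².
First three modes:
  n=1: λ₁ = 2.8π²/1.8839² ≈ 7.786
  n=2: λ₂ = 11.2π²/1.8839² ≈ 31.146 (4× faster decay)
  n=3: λ₃ = 25.2π²/1.8839² ≈ 70.078 (9× faster decay)
As t → ∞, higher modes decay exponentially faster. The n=1 mode dominates: θ ~ c₁ sin(πx/1.8839) e^{-λ₁t}.
Decay rate: λ₁ = 2.8π²/1.8839² ≈ 7.786.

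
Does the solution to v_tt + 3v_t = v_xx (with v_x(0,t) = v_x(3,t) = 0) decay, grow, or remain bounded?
v → constant (steady state). Damping (γ=3) dissipates the nonconstant modes; with Neumann BCs the spatial average obeys M''+γM'=0 and tends to a finite limit.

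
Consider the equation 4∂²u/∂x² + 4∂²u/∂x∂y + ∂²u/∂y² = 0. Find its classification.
Parabolic. (A = 4, B = 4, C = 1 gives B² - 4AC = 0.)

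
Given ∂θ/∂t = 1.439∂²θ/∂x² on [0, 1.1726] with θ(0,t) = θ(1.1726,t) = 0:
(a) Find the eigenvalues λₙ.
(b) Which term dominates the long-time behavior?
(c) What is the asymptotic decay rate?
Eigenvalues: λₙ = 1.439n²π²/1.1726².
First three modes:
  n=1: λ₁ = 1.439π²/1.1726² ≈ 10.329
  n=2: λ₂ = 5.756π²/1.1726² ≈ 41.316 (4× faster decay)
  n=3: λ₃ = 12.951π²/1.1726² ≈ 92.962 (9× faster decay)
As t → ∞, higher modes decay exponentially faster. The n=1 mode dominates: θ ~ c₁ sin(πx/1.1726) e^{-λ₁t}.
Decay rate: λ₁ = 1.439π²/1.1726² ≈ 10.329.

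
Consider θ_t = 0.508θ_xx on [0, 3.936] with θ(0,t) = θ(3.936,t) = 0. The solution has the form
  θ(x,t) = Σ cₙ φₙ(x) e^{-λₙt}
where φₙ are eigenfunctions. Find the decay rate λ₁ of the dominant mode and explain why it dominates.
Eigenvalues: λₙ = 0.508n²π²/3.936².
First three modes:
  n=1: λ₁ = 0.508π²/3.936² ≈ 0.324
  n=2: λ₂ = 2.032π²/3.936² ≈ 1.295 (4× faster decay)
  n=3: λ₃ = 4.572π²/3.936² ≈ 2.913 (9× faster decay)
As t → ∞, higher modes decay exponentially faster. The n=1 mode dominates: θ ~ c₁ sin(πx/3.936) e^{-λ₁t}.
Decay rate: λ₁ = 0.508π²/3.936² ≈ 0.324.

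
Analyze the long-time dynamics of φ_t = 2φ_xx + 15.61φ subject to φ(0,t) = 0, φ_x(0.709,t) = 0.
Long-time behavior: φ grows unboundedly. Reaction dominates diffusion (r=15.61 > κπ²/(4L²)≈9.82); solution grows exponentially.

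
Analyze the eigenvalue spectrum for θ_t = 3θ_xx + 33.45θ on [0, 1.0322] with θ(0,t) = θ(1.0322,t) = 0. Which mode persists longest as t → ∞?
Eigenvalues: λₙ = 3n²π²/1.0322² - 33.45.
First three modes:
  n=1: λ₁ = 3π²/1.0322² - 33.45 ≈ -5.66
  n=2: λ₂ = 12π²/1.0322² - 33.45 ≈ 77.711
  n=3: λ₃ = 27π²/1.0322² - 33.45 ≈ 216.663
Since 3π²/1.0322² ≈ 27.79 < 33.45, λ₁ < 0.
The n=1 mode grows fastest (−λₙ is largest for n=1) → dominates.
Asymptotic: θ ~ c₁ sin(πx/1.0322) e^{5.66t} (exponential growth at rate −λ₁ ≈ 5.66).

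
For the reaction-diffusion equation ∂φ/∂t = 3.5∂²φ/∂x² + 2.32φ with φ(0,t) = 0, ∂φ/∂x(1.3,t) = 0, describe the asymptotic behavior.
φ → 0. Diffusion dominates reaction (r=2.32 < κπ²/(4L²)≈5.11); solution decays.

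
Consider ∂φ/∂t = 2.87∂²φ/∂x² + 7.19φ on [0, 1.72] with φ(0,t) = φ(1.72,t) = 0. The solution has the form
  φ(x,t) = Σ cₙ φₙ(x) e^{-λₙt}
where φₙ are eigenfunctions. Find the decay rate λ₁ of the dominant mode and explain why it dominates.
Eigenvalues: λₙ = 2.87n²π²/1.72² - 7.19.
First three modes:
  n=1: λ₁ = 2.87π²/1.72² - 7.19 ≈ 2.385
  n=2: λ₂ = 11.48π²/1.72² - 7.19 ≈ 31.109
  n=3: λ₃ = 25.83π²/1.72² - 7.19 ≈ 78.982
Since 2.87π²/1.72² ≈ 9.575 > 7.19, all λₙ > 0.
The n=1 mode decays slowest → dominates as t → ∞.
Asymptotic: φ ~ c₁ sin(πx/1.72) e^{-λ₁t} with decay rate λ₁ ≈ 2.385.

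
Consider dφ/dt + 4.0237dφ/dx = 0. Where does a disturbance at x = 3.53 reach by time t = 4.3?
At x = 20.83191. The characteristic carries data from (3.53, 0) to (20.83191, 4.3).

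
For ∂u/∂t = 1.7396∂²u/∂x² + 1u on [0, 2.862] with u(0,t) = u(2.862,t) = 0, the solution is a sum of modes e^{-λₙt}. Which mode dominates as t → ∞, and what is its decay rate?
Eigenvalues: λₙ = 1.7396n²π²/2.862² - 1.
First three modes:
  n=1: λ₁ = 1.7396π²/2.862² - 1 ≈ 1.096
  n=2: λ₂ = 6.9584π²/2.862² - 1 ≈ 7.384
  n=3: λ₃ = 15.6564π²/2.862² - 1 ≈ 17.865
Since 1.7396π²/2.862² ≈ 2.096 > 1, all λₙ > 0.
The n=1 mode decays slowest → dominates as t → ∞.
Asymptotic: u ~ c₁ sin(πx/2.862) e^{-λ₁t} with decay rate λ₁ ≈ 1.096.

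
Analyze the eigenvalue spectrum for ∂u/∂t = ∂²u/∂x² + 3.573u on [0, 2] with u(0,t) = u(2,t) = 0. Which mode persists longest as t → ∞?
Eigenvalues: λₙ = n²π²/2² - 3.573.
First three modes:
  n=1: λ₁ = π²/2² - 3.573 ≈ -1.106
  n=2: λ₂ = 4π²/2² - 3.573 ≈ 6.297
  n=3: λ₃ = 9π²/2² - 3.573 ≈ 18.634
Since π²/2² ≈ 2.467 < 3.573, λ₁ < 0.
The n=1 mode grows fastest (−λₙ is largest for n=1) → dominates.
Asymptotic: u ~ c₁ sin(πx/2) e^{1.106t} (exponential growth at rate −λ₁ ≈ 1.106).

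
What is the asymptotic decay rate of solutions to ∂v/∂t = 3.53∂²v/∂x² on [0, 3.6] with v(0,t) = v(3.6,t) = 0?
Eigenvalues: λₙ = 3.53n²π²/3.6².
First three modes:
  n=1: λ₁ = 3.53π²/3.6² ≈ 2.688
  n=2: λ₂ = 14.12π²/3.6² ≈ 10.753 (4× faster decay)
  n=3: λ₃ = 31.77π²/3.6² ≈ 24.194 (9× faster decay)
As t → ∞, higher modes decay exponentially faster. The n=1 mode dominates: v ~ c₁ sin(πx/3.6) e^{-λ₁t}.
Decay rate: λ₁ = 3.53π²/3.6² ≈ 2.688.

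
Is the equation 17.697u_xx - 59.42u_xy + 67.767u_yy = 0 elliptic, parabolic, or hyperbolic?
Computing B² - 4AC with A = 17.697, B = -59.42, C = 67.767: discriminant = -1266.353996 (negative). Answer: elliptic.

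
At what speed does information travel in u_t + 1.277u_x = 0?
Speed = 1.277. Information travels along x - 1.277t = const (rightward).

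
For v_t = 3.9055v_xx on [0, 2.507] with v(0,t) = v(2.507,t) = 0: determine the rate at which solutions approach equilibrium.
Eigenvalues: λₙ = 3.9055n²π²/2.507².
First three modes:
  n=1: λ₁ = 3.9055π²/2.507² ≈ 6.133
  n=2: λ₂ = 15.622π²/2.507² ≈ 24.532 (4× faster decay)
  n=3: λ₃ = 35.1495π²/2.507² ≈ 55.196 (9× faster decay)
As t → ∞, higher modes decay exponentially faster. The n=1 mode dominates: v ~ c₁ sin(πx/2.507) e^{-λ₁t}.
Decay rate: λ₁ = 3.9055π²/2.507² ≈ 6.133.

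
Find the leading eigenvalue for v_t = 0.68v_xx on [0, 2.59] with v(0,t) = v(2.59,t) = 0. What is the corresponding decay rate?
Eigenvalues: λₙ = 0.68n²π²/2.59².
First three modes:
  n=1: λ₁ = 0.68π²/2.59² ≈ 1
  n=2: λ₂ = 2.72π²/2.59² ≈ 4.002 (4× faster decay)
  n=3: λ₃ = 6.12π²/2.59² ≈ 9.004 (9× faster decay)
As t → ∞, higher modes decay exponentially faster. The n=1 mode dominates: v ~ c₁ sin(πx/2.59) e^{-λ₁t}.
Decay rate: λ₁ = 0.68π²/2.59² ≈ 1.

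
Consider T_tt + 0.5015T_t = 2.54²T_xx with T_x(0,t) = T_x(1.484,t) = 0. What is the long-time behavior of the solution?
As t → ∞, T → constant (steady state). Damping (γ=0.5015) dissipates the nonconstant modes; with Neumann BCs the spatial average obeys M''+γM'=0 and tends to a finite limit.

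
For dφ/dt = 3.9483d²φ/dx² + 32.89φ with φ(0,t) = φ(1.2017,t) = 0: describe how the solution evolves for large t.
φ grows unboundedly. Reaction dominates diffusion (r=32.89 > κπ²/L²≈26.98); solution grows exponentially.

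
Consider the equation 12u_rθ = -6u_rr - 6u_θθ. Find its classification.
Rewriting in standard form: 6u_rr + 12u_rθ + 6u_θθ = 0. Parabolic. (A = 6, B = 12, C = 6 gives B² - 4AC = 0.)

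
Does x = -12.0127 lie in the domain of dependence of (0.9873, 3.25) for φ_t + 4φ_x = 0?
Yes. The characteristic through (0.9873, 3.25) passes through x = -12.0127.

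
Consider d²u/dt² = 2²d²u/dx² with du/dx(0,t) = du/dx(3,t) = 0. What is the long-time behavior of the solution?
As t → ∞, u oscillates about a mean that drifts linearly in t (generically unbounded; no decay). There is no damping, so the nonconstant modes persist as standing waves (energy conserved, no decay). But with Neumann conditions at both ends the constant mode has eigenvalue 0: the spatial mean M(t) of u satisfies M'' = 0, so M(t) = M(0) + M'(0)·t. Unless the initial velocity has zero mean (∫u_t(x,0)dx = 0), the solution grows linearly in t (unbounded, though not exponentially); if it does have zero mean, the solution stays bounded and simply oscillates.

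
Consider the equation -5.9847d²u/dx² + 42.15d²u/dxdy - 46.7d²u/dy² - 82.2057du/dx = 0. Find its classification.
Hyperbolic. (A = -5.9847, B = 42.15, C = -46.7 gives B² - 4AC = 658.68054.)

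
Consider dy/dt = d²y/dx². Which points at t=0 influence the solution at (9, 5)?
The entire real line. The heat equation has infinite propagation speed: any initial disturbance instantly affects all points (though exponentially small far away).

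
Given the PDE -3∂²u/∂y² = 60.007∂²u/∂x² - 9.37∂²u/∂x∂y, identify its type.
Rewriting in standard form: -60.007∂²u/∂x² + 9.37∂²u/∂x∂y - 3∂²u/∂y² = 0. The second-order coefficients are A = -60.007, B = 9.37, C = -3. Since B² - 4AC = -632.2871 < 0, this is an elliptic PDE.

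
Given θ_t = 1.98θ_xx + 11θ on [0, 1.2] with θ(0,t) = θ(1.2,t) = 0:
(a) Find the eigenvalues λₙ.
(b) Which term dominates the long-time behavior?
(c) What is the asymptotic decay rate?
Eigenvalues: λₙ = 1.98n²π²/1.2² - 11.
First three modes:
  n=1: λ₁ = 1.98π²/1.2² - 11 ≈ 2.571
  n=2: λ₂ = 7.92π²/1.2² - 11 ≈ 43.283
  n=3: λ₃ = 17.82π²/1.2² - 11 ≈ 111.136
Since 1.98π²/1.2² ≈ 13.571 > 11, all λₙ > 0.
The n=1 mode decays slowest → dominates as t → ∞.
Asymptotic: θ ~ c₁ sin(πx/1.2) e^{-λ₁t} with decay rate λ₁ ≈ 2.571.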